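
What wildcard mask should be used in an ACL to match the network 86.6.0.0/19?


Subnet mask: 255.255.224.0
Wildcard = 255.255.255.255 - subnet mask
255 - 255 = 0
255 - 255 = 0
255 - 224 = 31
255 - 0 = 255
Wildcard: 0.0.31.255


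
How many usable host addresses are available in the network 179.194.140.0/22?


Host bits = 32 - 22 = 10
Total addresses = 2^10 = 1024
Usable = total - 2 (network and broadcast)
Usable hosts: 1022


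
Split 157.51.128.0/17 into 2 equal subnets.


New prefix = 17 + 1 = 18
Each subnet has 16384 addresses
  157.51.128.0/18
  157.51.192.0/18
Subnets: 157.51.128.0/18, 157.51.192.0/18


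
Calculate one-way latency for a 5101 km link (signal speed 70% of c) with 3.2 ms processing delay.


Speed = 0.7 * 3e5 km/s = 210000 km/s
Propagation delay = 5101 / 210000 = 0.0243 s = 24.2905 ms
Processing delay = 3.2 ms
Total one-way latency = 27.4905 ms


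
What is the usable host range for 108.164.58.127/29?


Network: 108.164.58.120
Broadcast: 108.164.58.127
First usable = network + 1
Last usable = broadcast - 1
Range: 108.164.58.121 to 108.164.58.126


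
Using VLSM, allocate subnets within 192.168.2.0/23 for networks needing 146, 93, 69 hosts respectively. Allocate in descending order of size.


146 hosts -> /24 (254 usable): 192.168.2.0/24
93 hosts -> /25 (126 usable): 192.168.3.0/25
69 hosts -> /25 (126 usable): 192.168.3.128/25
Allocation: 192.168.2.0/24 (146 hosts, 254 usable); 192.168.3.0/25 (93 hosts, 126 usable); 192.168.3.128/25 (69 hosts, 126 usable)


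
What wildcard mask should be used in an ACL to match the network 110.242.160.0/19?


Subnet mask: 255.255.224.0
Wildcard = 255.255.255.255 - subnet mask
255 - 255 = 0
255 - 255 = 0
255 - 224 = 31
255 - 0 = 255
Wildcard: 0.0.31.255


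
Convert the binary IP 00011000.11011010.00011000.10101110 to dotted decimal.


00011000 = 24
11011010 = 218
00011000 = 24
10101110 = 174
IP: 24.218.24.174


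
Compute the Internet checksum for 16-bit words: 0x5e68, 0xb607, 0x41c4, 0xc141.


Sum all words (with carry folding):
+ 0x5e68 = 0x5e68
+ 0xb607 = 0x1470
+ 0x41c4 = 0x5634
+ 0xc141 = 0x1776
One's complement: ~0x1776
Checksum = 0xe889


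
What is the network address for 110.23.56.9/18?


IP:   01101110.00010111.00111000.00001001
Mask: 11111111.11111111.11000000.00000000
AND operation:
Net:  01101110.00010111.00000000.00000000
Network: 110.23.0.0/18


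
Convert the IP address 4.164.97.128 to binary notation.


4 = 00000100
164 = 10100100
97 = 01100001
128 = 10000000
Binary: 00000100.10100100.01100001.10000000


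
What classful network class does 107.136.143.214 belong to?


First octet: 107
Binary: 01101011
0xxxxxxx -> Class A (1-126)
Class A, default mask 255.0.0.0 (/8)


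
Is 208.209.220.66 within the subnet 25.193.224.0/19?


Subnet network: 25.193.224.0
Test IP AND mask: 208.209.192.0
No, 208.209.220.66 is not in 25.193.224.0/19


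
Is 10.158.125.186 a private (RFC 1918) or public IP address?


RFC 1918 private ranges:
  10.0.0.0/8 (10.0.0.0 - 10.255.255.255)
  172.16.0.0/12 (172.16.0.0 - 172.31.255.255)
  192.168.0.0/16 (192.168.0.0 - 192.168.255.255)
Private (in 10.0.0.0/8)


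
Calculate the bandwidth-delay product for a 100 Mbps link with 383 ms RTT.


BDP = bandwidth * RTT
= 100 Mbps * 383 ms
= 100 * 1e6 * 383 / 1000 bits
= 38300000 bits
= 4787500 bytes
= 4675.293 KB
BDP = 38300000 bits (4787500 bytes)


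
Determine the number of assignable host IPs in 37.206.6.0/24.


Host bits = 32 - 24 = 8
Total addresses = 2^8 = 256
Usable = total - 2 (network and broadcast)
Usable hosts: 254


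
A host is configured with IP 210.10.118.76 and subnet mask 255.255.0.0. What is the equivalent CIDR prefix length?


Binary: 11111111.11111111.00000000.00000000
Count leading 1s
Prefix: /16


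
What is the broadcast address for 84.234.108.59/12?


Network: 84.224.0.0/12
Host bits = 20
Set all host bits to 1:
Broadcast: 84.239.255.255


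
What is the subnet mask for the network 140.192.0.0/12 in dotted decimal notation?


/12 means 12 network bits, 20 host bits
Binary: 11111111111100000000000000000000
Mask: 255.240.0.0


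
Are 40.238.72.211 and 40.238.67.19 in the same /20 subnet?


Mask: 255.255.240.0
40.238.72.211 AND mask = 40.238.64.0
40.238.67.19 AND mask = 40.238.64.0
Yes, same subnet (40.238.64.0)


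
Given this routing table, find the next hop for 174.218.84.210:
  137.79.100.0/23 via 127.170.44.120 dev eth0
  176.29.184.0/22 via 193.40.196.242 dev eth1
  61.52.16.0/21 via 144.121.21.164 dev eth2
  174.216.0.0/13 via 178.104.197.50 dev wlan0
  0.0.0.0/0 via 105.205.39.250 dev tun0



Longest prefix match for 174.218.84.210:
  /23 137.79.100.0: no
  /22 176.29.184.0: no
  /21 61.52.16.0: no
  /13 174.216.0.0: MATCH
  /0 0.0.0.0: MATCH
Selected: next-hop 178.104.197.50 via wlan0 (matched /13)


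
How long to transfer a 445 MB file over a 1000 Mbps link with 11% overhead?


Effective throughput = 1000 * (1 - 11/100) = 890 Mbps
File size in Mb = 445 * 8 = 3560 Mb
Time = 3560 / 890
Time = 4 seconds


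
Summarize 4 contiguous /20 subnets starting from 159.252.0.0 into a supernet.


Original prefix: /20
Number of subnets: 4 = 2^2
New prefix = 20 - 2 = 18
Supernet: 159.252.0.0/18


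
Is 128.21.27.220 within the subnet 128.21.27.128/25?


Subnet network: 128.21.27.128
Test IP AND mask: 128.21.27.128
Yes, 128.21.27.220 is in 128.21.27.128/25


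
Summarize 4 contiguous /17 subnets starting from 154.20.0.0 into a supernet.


Original prefix: /17
Number of subnets: 4 = 2^2
New prefix = 17 - 2 = 15
Supernet: 154.20.0.0/15


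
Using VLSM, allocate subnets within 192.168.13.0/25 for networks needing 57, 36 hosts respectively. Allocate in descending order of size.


57 hosts -> /26 (62 usable): 192.168.13.0/26
36 hosts -> /26 (62 usable): 192.168.13.64/26
Allocation: 192.168.13.0/26 (57 hosts, 62 usable); 192.168.13.64/26 (36 hosts, 62 usable)


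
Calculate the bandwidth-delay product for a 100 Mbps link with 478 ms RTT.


BDP = bandwidth * RTT
= 100 Mbps * 478 ms
= 100 * 1e6 * 478 / 1000 bits
= 47800000 bits
= 5975000 bytes
= 5834.9609 KB
BDP = 47800000 bits (5975000 bytes)


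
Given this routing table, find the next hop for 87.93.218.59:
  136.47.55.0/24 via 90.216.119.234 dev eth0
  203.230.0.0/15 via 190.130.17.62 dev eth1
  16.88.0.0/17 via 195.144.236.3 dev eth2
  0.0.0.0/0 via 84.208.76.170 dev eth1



Longest prefix match for 87.93.218.59:
  /24 136.47.55.0: no
  /15 203.230.0.0: no
  /17 16.88.0.0: no
  /0 0.0.0.0: MATCH
Selected: next-hop 84.208.76.170 via eth1 (matched /0)


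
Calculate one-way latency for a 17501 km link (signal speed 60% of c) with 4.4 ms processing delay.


Speed = 0.6 * 3e5 km/s = 180000 km/s
Propagation delay = 17501 / 180000 = 0.0972 s = 97.2278 ms
Processing delay = 4.4 ms
Total one-way latency = 101.6278 ms


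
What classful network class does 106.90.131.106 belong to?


First octet: 106
Binary: 01101010
0xxxxxxx -> Class A (1-126)
Class A, default mask 255.0.0.0 (/8)


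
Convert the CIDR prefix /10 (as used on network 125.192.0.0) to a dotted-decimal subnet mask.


/10 means 10 network bits, 22 host bits
Binary: 11111111110000000000000000000000
Mask: 255.192.0.0


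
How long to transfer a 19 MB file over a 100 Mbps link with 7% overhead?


Effective throughput = 100 * (1 - 7/100) = 93 Mbps
File size in Mb = 19 * 8 = 152 Mb
Time = 152 / 93
Time = 1.6344 seconds


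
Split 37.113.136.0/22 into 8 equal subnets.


New prefix = 22 + 3 = 25
Each subnet has 128 addresses
  37.113.136.0/25
  37.113.136.128/25
  37.113.137.0/25
  37.113.137.128/25
  37.113.138.0/25
  37.113.138.128/25
  37.113.139.0/25
  37.113.139.128/25
Subnets: 37.113.136.0/25, 37.113.136.128/25, 37.113.137.0/25, 37.113.137.128/25, 37.113.138.0/25, 37.113.138.128/25, 37.113.139.0/25, 37.113.139.128/25


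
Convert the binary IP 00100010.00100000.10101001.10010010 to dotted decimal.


00100010 = 34
00100000 = 32
10101001 = 169
10010010 = 146
IP: 34.32.169.146


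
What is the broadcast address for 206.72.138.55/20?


Network: 206.72.128.0/20
Host bits = 12
Set all host bits to 1:
Broadcast: 206.72.143.255


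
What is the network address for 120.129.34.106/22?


IP:   01111000.10000001.00100010.01101010
Mask: 11111111.11111111.11111100.00000000
AND operation:
Net:  01111000.10000001.00100000.00000000
Network: 120.129.32.0/22


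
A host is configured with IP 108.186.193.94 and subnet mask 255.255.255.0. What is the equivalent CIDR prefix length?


Binary: 11111111.11111111.11111111.00000000
Count leading 1s
Prefix: /24


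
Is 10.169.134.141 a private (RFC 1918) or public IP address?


RFC 1918 private ranges:
  10.0.0.0/8 (10.0.0.0 - 10.255.255.255)
  172.16.0.0/12 (172.16.0.0 - 172.31.255.255)
  192.168.0.0/16 (192.168.0.0 - 192.168.255.255)
Private (in 10.0.0.0/8)


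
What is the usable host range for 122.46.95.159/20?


Network: 122.46.80.0
Broadcast: 122.46.95.255
First usable = network + 1
Last usable = broadcast - 1
Range: 122.46.80.1 to 122.46.95.254


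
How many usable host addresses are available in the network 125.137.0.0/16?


Host bits = 32 - 16 = 16
Total addresses = 2^16 = 65536
Usable = total - 2 (network and broadcast)
Usable hosts: 65534


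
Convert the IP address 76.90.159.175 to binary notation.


76 = 01001100
90 = 01011010
159 = 10011111
175 = 10101111
Binary: 01001100.01011010.10011111.10101111


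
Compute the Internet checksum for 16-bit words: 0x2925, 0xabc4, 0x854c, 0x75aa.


Sum all words (with carry folding):
+ 0x2925 = 0x2925
+ 0xabc4 = 0xd4e9
+ 0x854c = 0x5a36
+ 0x75aa = 0xcfe0
One's complement: ~0xcfe0
Checksum = 0x301f


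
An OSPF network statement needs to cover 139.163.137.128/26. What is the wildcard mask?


Subnet mask: 255.255.255.192
Wildcard = 255.255.255.255 - subnet mask
255 - 255 = 0
255 - 255 = 0
255 - 255 = 0
255 - 192 = 63
Wildcard: 0.0.0.63


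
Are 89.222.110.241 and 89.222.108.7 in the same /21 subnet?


Mask: 255.255.248.0
89.222.110.241 AND mask = 89.222.104.0
89.222.108.7 AND mask = 89.222.104.0
Yes, same subnet (89.222.104.0)


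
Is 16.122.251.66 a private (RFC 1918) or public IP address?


RFC 1918 private ranges:
  10.0.0.0/8 (10.0.0.0 - 10.255.255.255)
  172.16.0.0/12 (172.16.0.0 - 172.31.255.255)
  192.168.0.0/16 (192.168.0.0 - 192.168.255.255)
Public (not in any RFC 1918 range)


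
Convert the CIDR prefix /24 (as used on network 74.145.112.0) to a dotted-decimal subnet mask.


/24 means 24 network bits, 8 host bits
Binary: 11111111111111111111111100000000
Mask: 255.255.255.0


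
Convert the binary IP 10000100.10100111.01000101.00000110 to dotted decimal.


10000100 = 132
10100111 = 167
01000101 = 69
00000110 = 6
IP: 132.167.69.6


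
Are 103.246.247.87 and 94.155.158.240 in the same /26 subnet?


Mask: 255.255.255.192
103.246.247.87 AND mask = 103.246.247.64
94.155.158.240 AND mask = 94.155.158.192
No, different subnets (103.246.247.64 vs 94.155.158.192)


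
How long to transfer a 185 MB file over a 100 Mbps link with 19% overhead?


Effective throughput = 100 * (1 - 19/100) = 81 Mbps
File size in Mb = 185 * 8 = 1480 Mb
Time = 1480 / 81
Time = 18.2716 seconds


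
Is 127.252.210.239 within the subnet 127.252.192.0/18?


Subnet network: 127.252.192.0
Test IP AND mask: 127.252.192.0
Yes, 127.252.210.239 is in 127.252.192.0/18


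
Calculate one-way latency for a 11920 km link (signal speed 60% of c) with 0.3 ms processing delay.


Speed = 0.6 * 3e5 km/s = 180000 km/s
Propagation delay = 11920 / 180000 = 0.0662 s = 66.2222 ms
Processing delay = 0.3 ms
Total one-way latency = 66.5222 ms


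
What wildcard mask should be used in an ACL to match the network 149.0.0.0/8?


Subnet mask: 255.0.0.0
Wildcard = 255.255.255.255 - subnet mask
255 - 255 = 0
255 - 0 = 255
255 - 0 = 255
255 - 0 = 255
Wildcard: 0.255.255.255


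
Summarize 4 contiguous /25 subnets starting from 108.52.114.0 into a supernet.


Original prefix: /25
Number of subnets: 4 = 2^2
New prefix = 25 - 2 = 23
Supernet: 108.52.114.0/23


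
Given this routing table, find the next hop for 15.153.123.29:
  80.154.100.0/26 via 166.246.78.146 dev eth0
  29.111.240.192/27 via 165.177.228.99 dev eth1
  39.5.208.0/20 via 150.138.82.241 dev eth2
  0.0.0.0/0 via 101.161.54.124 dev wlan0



Longest prefix match for 15.153.123.29:
  /26 80.154.100.0: no
  /27 29.111.240.192: no
  /20 39.5.208.0: no
  /0 0.0.0.0: MATCH
Selected: next-hop 101.161.54.124 via wlan0 (matched /0)


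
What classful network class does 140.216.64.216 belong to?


First octet: 140
Binary: 10001100
10xxxxxx -> Class B (128-191)
Class B, default mask 255.255.0.0 (/16)


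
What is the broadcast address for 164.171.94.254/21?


Network: 164.171.88.0/21
Host bits = 11
Set all host bits to 1:
Broadcast: 164.171.95.255


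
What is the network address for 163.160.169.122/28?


IP:   10100011.10100000.10101001.01111010
Mask: 11111111.11111111.11111111.11110000
AND operation:
Net:  10100011.10100000.10101001.01110000
Network: 163.160.169.112/28


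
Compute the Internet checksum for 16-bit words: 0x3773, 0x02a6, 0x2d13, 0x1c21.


Sum all words (with carry folding):
+ 0x3773 = 0x3773
+ 0x02a6 = 0x3a19
+ 0x2d13 = 0x672c
+ 0x1c21 = 0x834d
One's complement: ~0x834d
Checksum = 0x7cb2


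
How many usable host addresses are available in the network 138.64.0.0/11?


Host bits = 32 - 11 = 21
Total addresses = 2^21 = 2097152
Usable = total - 2 (network and broadcast)
Usable hosts: 2097150


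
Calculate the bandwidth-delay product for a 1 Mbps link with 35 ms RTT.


BDP = bandwidth * RTT
= 1 Mbps * 35 ms
= 1 * 1e6 * 35 / 1000 bits
= 35000 bits
= 4375 bytes
= 4.2725 KB
BDP = 35000 bits (4375 bytes)


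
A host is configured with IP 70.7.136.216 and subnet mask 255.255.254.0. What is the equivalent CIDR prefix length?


Binary: 11111111.11111111.11111110.00000000
Count leading 1s
Prefix: /23


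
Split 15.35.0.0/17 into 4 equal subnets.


New prefix = 17 + 2 = 19
Each subnet has 8192 addresses
  15.35.0.0/19
  15.35.32.0/19
  15.35.64.0/19
  15.35.96.0/19
Subnets: 15.35.0.0/19, 15.35.32.0/19, 15.35.64.0/19, 15.35.96.0/19


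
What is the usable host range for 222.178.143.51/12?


Network: 222.176.0.0
Broadcast: 222.191.255.255
First usable = network + 1
Last usable = broadcast - 1
Range: 222.176.0.1 to 222.191.255.254


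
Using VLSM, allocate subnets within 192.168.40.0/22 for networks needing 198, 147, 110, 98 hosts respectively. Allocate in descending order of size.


198 hosts -> /24 (254 usable): 192.168.40.0/24
147 hosts -> /24 (254 usable): 192.168.41.0/24
110 hosts -> /25 (126 usable): 192.168.42.0/25
98 hosts -> /25 (126 usable): 192.168.42.128/25
Allocation: 192.168.40.0/24 (198 hosts, 254 usable); 192.168.41.0/24 (147 hosts, 254 usable); 192.168.42.0/25 (110 hosts, 126 usable); 192.168.42.128/25 (98 hosts, 126 usable)


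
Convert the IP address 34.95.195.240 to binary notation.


34 = 00100010
95 = 01011111
195 = 11000011
240 = 11110000
Binary: 00100010.01011111.11000011.11110000


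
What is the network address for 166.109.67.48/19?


IP:   10100110.01101101.01000011.00110000
Mask: 11111111.11111111.11100000.00000000
AND operation:
Net:  10100110.01101101.01000000.00000000
Network: 166.109.64.0/19


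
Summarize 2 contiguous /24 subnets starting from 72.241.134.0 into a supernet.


Original prefix: /24
Number of subnets: 2 = 2^1
New prefix = 24 - 1 = 23
Supernet: 72.241.134.0/23


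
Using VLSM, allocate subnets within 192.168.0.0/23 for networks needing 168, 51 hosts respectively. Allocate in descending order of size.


168 hosts -> /24 (254 usable): 192.168.0.0/24
51 hosts -> /26 (62 usable): 192.168.1.0/26
Allocation: 192.168.0.0/24 (168 hosts, 254 usable); 192.168.1.0/26 (51 hosts, 62 usable)


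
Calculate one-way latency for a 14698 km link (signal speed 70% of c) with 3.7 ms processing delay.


Speed = 0.7 * 3e5 km/s = 210000 km/s
Propagation delay = 14698 / 210000 = 0.07 s = 69.9905 ms
Processing delay = 3.7 ms
Total one-way latency = 73.6905 ms


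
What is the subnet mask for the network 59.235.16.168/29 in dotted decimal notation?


/29 means 29 network bits, 3 host bits
Binary: 11111111111111111111111111111000
Mask: 255.255.255.248


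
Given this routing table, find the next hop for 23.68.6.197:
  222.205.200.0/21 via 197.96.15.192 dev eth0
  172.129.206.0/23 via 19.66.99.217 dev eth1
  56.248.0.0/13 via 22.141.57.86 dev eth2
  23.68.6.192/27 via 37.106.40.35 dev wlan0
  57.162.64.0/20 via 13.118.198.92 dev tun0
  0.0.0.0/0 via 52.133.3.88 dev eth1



Longest prefix match for 23.68.6.197:
  /21 222.205.200.0: no
  /23 172.129.206.0: no
  /13 56.248.0.0: no
  /27 23.68.6.192: MATCH
  /20 57.162.64.0: no
  /0 0.0.0.0: MATCH
Selected: next-hop 37.106.40.35 via wlan0 (matched /27)


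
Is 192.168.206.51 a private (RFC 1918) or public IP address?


RFC 1918 private ranges:
  10.0.0.0/8 (10.0.0.0 - 10.255.255.255)
  172.16.0.0/12 (172.16.0.0 - 172.31.255.255)
  192.168.0.0/16 (192.168.0.0 - 192.168.255.255)
Private (in 192.168.0.0/16)


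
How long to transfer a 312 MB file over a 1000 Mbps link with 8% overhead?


Effective throughput = 1000 * (1 - 8/100) = 920 Mbps
File size in Mb = 312 * 8 = 2496 Mb
Time = 2496 / 920
Time = 2.713 seconds


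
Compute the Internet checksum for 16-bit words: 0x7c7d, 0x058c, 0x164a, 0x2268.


Sum all words (with carry folding):
+ 0x7c7d = 0x7c7d
+ 0x058c = 0x8209
+ 0x164a = 0x9853
+ 0x2268 = 0xbabb
One's complement: ~0xbabb
Checksum = 0x4544


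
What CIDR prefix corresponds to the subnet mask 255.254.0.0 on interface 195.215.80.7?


Binary: 11111111.11111110.00000000.00000000
Count leading 1s
Prefix: /15


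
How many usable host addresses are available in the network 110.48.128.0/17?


Host bits = 32 - 17 = 15
Total addresses = 2^15 = 32768
Usable = total - 2 (network and broadcast)
Usable hosts: 32766


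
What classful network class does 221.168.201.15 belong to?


First octet: 221
Binary: 11011101
110xxxxx -> Class C (192-223)
Class C, default mask 255.255.255.0 (/24)


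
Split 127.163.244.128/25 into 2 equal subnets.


New prefix = 25 + 1 = 26
Each subnet has 64 addresses
  127.163.244.128/26
  127.163.244.192/26
Subnets: 127.163.244.128/26, 127.163.244.192/26


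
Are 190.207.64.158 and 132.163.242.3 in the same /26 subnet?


Mask: 255.255.255.192
190.207.64.158 AND mask = 190.207.64.128
132.163.242.3 AND mask = 132.163.242.0
No, different subnets (190.207.64.128 vs 132.163.242.0)


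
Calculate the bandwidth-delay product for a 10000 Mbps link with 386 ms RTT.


BDP = bandwidth * RTT
= 10000 Mbps * 386 ms
= 10000 * 1e6 * 386 / 1000 bits
= 3860000000 bits
= 482500000 bytes
= 471191.4062 KB
BDP = 3860000000 bits (482500000 bytes)


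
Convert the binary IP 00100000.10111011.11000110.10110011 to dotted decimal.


00100000 = 32
10111011 = 187
11000110 = 198
10110011 = 179
IP: 32.187.198.179


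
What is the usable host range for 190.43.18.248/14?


Network: 190.40.0.0
Broadcast: 190.43.255.255
First usable = network + 1
Last usable = broadcast - 1
Range: 190.40.0.1 to 190.43.255.254


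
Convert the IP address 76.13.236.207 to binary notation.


76 = 01001100
13 = 00001101
236 = 11101100
207 = 11001111
Binary: 01001100.00001101.11101100.11001111


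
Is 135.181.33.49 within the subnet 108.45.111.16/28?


Subnet network: 108.45.111.16
Test IP AND mask: 135.181.33.48
No, 135.181.33.49 is not in 108.45.111.16/28


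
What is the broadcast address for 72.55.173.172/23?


Network: 72.55.172.0/23
Host bits = 9
Set all host bits to 1:
Broadcast: 72.55.173.255


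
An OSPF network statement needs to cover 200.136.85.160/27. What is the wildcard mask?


Subnet mask: 255.255.255.224
Wildcard = 255.255.255.255 - subnet mask
255 - 255 = 0
255 - 255 = 0
255 - 255 = 0
255 - 224 = 31
Wildcard: 0.0.0.31


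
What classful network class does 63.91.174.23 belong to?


First octet: 63
Binary: 00111111
0xxxxxxx -> Class A (1-126)
Class A, default mask 255.0.0.0 (/8)


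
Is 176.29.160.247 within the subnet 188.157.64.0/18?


Subnet network: 188.157.64.0
Test IP AND mask: 176.29.128.0
No, 176.29.160.247 is not in 188.157.64.0/18


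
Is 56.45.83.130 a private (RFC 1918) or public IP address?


RFC 1918 private ranges:
  10.0.0.0/8 (10.0.0.0 - 10.255.255.255)
  172.16.0.0/12 (172.16.0.0 - 172.31.255.255)
  192.168.0.0/16 (192.168.0.0 - 192.168.255.255)
Public (not in any RFC 1918 range)


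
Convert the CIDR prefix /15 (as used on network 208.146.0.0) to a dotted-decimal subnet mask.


/15 means 15 network bits, 17 host bits
Binary: 11111111111111100000000000000000
Mask: 255.254.0.0


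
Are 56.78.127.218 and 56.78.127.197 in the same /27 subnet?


Mask: 255.255.255.224
56.78.127.218 AND mask = 56.78.127.192
56.78.127.197 AND mask = 56.78.127.192
Yes, same subnet (56.78.127.192)


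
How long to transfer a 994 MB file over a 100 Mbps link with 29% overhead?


Effective throughput = 100 * (1 - 29/100) = 71 Mbps
File size in Mb = 994 * 8 = 7952 Mb
Time = 7952 / 71
Time = 112 seconds


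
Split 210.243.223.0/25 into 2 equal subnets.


New prefix = 25 + 1 = 26
Each subnet has 64 addresses
  210.243.223.0/26
  210.243.223.64/26
Subnets: 210.243.223.0/26, 210.243.223.64/26


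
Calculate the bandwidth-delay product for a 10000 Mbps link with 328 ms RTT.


BDP = bandwidth * RTT
= 10000 Mbps * 328 ms
= 10000 * 1e6 * 328 / 1000 bits
= 3280000000 bits
= 410000000 bytes
= 400390.625 KB
BDP = 3280000000 bits (410000000 bytes)


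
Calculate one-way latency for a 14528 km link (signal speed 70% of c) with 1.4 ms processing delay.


Speed = 0.7 * 3e5 km/s = 210000 km/s
Propagation delay = 14528 / 210000 = 0.0692 s = 69.181 ms
Processing delay = 1.4 ms
Total one-way latency = 70.581 ms


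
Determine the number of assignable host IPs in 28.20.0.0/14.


Host bits = 32 - 14 = 18
Total addresses = 2^18 = 262144
Usable = total - 2 (network and broadcast)
Usable hosts: 262142


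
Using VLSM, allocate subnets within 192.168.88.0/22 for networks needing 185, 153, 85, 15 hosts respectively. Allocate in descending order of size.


185 hosts -> /24 (254 usable): 192.168.88.0/24
153 hosts -> /24 (254 usable): 192.168.89.0/24
85 hosts -> /25 (126 usable): 192.168.90.0/25
15 hosts -> /27 (30 usable): 192.168.90.128/27
Allocation: 192.168.88.0/24 (185 hosts, 254 usable); 192.168.89.0/24 (153 hosts, 254 usable); 192.168.90.0/25 (85 hosts, 126 usable); 192.168.90.128/27 (15 hosts, 30 usable)


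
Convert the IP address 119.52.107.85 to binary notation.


119 = 01110111
52 = 00110100
107 = 01101011
85 = 01010101
Binary: 01110111.00110100.01101011.01010101


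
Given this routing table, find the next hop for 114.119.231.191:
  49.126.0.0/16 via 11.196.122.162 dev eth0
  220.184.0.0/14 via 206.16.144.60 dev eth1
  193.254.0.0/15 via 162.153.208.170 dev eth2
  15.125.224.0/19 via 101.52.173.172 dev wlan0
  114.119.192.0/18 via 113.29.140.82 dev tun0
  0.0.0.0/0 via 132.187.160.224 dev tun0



Longest prefix match for 114.119.231.191:
  /16 49.126.0.0: no
  /14 220.184.0.0: no
  /15 193.254.0.0: no
  /19 15.125.224.0: no
  /18 114.119.192.0: MATCH
  /0 0.0.0.0: MATCH
Selected: next-hop 113.29.140.82 via tun0 (matched /18)


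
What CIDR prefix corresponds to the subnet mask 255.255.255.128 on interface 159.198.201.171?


Binary: 11111111.11111111.11111111.10000000
Count leading 1s
Prefix: /25


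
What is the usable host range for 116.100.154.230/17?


Network: 116.100.128.0
Broadcast: 116.100.255.255
First usable = network + 1
Last usable = broadcast - 1
Range: 116.100.128.1 to 116.100.255.254


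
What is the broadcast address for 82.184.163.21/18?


Network: 82.184.128.0/18
Host bits = 14
Set all host bits to 1:
Broadcast: 82.184.191.255


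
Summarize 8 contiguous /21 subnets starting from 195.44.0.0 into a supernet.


Original prefix: /21
Number of subnets: 8 = 2^3
New prefix = 21 - 3 = 18
Supernet: 195.44.0.0/18


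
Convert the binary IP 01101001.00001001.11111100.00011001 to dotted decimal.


01101001 = 105
00001001 = 9
11111100 = 252
00011001 = 25
IP: 105.9.252.25


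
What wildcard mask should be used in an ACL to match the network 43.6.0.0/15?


Subnet mask: 255.254.0.0
Wildcard = 255.255.255.255 - subnet mask
255 - 255 = 0
255 - 254 = 1
255 - 0 = 255
255 - 0 = 255
Wildcard: 0.1.255.255


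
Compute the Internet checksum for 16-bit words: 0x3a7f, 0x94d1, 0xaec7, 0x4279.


Sum all words (with carry folding):
+ 0x3a7f = 0x3a7f
+ 0x94d1 = 0xcf50
+ 0xaec7 = 0x7e18
+ 0x4279 = 0xc091
One's complement: ~0xc091
Checksum = 0x3f6e


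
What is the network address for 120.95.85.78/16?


IP:   01111000.01011111.01010101.01001110
Mask: 11111111.11111111.00000000.00000000
AND operation:
Net:  01111000.01011111.00000000.00000000
Network: 120.95.0.0/16


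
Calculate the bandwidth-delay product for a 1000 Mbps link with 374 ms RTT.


BDP = bandwidth * RTT
= 1000 Mbps * 374 ms
= 1000 * 1e6 * 374 / 1000 bits
= 374000000 bits
= 46750000 bytes
= 45654.2969 KB
BDP = 374000000 bits (46750000 bytes)


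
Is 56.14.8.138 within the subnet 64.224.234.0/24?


Subnet network: 64.224.234.0
Test IP AND mask: 56.14.8.0
No, 56.14.8.138 is not in 64.224.234.0/24


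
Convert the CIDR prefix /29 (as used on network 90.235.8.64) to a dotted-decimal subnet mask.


/29 means 29 network bits, 3 host bits
Binary: 11111111111111111111111111111000
Mask: 255.255.255.248


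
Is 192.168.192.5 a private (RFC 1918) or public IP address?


RFC 1918 private ranges:
  10.0.0.0/8 (10.0.0.0 - 10.255.255.255)
  172.16.0.0/12 (172.16.0.0 - 172.31.255.255)
  192.168.0.0/16 (192.168.0.0 - 192.168.255.255)
Private (in 192.168.0.0/16)


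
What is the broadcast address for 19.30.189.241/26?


Network: 19.30.189.192/26
Host bits = 6
Set all host bits to 1:
Broadcast: 19.30.189.255


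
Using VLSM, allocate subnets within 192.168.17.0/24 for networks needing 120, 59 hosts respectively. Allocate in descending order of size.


120 hosts -> /25 (126 usable): 192.168.17.0/25
59 hosts -> /26 (62 usable): 192.168.17.128/26
Allocation: 192.168.17.0/25 (120 hosts, 126 usable); 192.168.17.128/26 (59 hosts, 62 usable)


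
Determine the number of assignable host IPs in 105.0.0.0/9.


Host bits = 32 - 9 = 23
Total addresses = 2^23 = 8388608
Usable = total - 2 (network and broadcast)
Usable hosts: 8388606


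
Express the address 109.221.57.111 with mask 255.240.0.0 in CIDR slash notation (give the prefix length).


Binary: 11111111.11110000.00000000.00000000
Count leading 1s
Prefix: /12


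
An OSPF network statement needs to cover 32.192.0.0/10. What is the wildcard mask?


Subnet mask: 255.192.0.0
Wildcard = 255.255.255.255 - subnet mask
255 - 255 = 0
255 - 192 = 63
255 - 0 = 255
255 - 0 = 255
Wildcard: 0.63.255.255


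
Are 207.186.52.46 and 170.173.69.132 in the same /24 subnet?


Mask: 255.255.255.0
207.186.52.46 AND mask = 207.186.52.0
170.173.69.132 AND mask = 170.173.69.0
No, different subnets (207.186.52.0 vs 170.173.69.0)


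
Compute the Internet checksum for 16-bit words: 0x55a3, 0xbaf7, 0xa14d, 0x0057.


Sum all words (with carry folding):
+ 0x55a3 = 0x55a3
+ 0xbaf7 = 0x109b
+ 0xa14d = 0xb1e8
+ 0x0057 = 0xb23f
One's complement: ~0xb23f
Checksum = 0x4dc0


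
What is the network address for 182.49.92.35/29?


IP:   10110110.00110001.01011100.00100011
Mask: 11111111.11111111.11111111.11111000
AND operation:
Net:  10110110.00110001.01011100.00100000
Network: 182.49.92.32/29


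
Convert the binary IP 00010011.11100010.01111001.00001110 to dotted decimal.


00010011 = 19
11100010 = 226
01111001 = 121
00001110 = 14
IP: 19.226.121.14


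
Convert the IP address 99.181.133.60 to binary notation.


99 = 01100011
181 = 10110101
133 = 10000101
60 = 00111100
Binary: 01100011.10110101.10000101.00111100


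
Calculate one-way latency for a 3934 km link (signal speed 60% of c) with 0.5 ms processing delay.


Speed = 0.6 * 3e5 km/s = 180000 km/s
Propagation delay = 3934 / 180000 = 0.0219 s = 21.8556 ms
Processing delay = 0.5 ms
Total one-way latency = 22.3556 ms


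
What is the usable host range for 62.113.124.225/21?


Network: 62.113.120.0
Broadcast: 62.113.127.255
First usable = network + 1
Last usable = broadcast - 1
Range: 62.113.120.1 to 62.113.127.254


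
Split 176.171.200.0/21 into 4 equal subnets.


New prefix = 21 + 2 = 23
Each subnet has 512 addresses
  176.171.200.0/23
  176.171.202.0/23
  176.171.204.0/23
  176.171.206.0/23
Subnets: 176.171.200.0/23, 176.171.202.0/23, 176.171.204.0/23, 176.171.206.0/23


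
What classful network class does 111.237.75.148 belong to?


First octet: 111
Binary: 01101111
0xxxxxxx -> Class A (1-126)
Class A, default mask 255.0.0.0 (/8)


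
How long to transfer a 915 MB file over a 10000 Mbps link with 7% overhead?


Effective throughput = 10000 * (1 - 7/100) = 9300 Mbps
File size in Mb = 915 * 8 = 7320 Mb
Time = 7320 / 9300
Time = 0.7871 seconds


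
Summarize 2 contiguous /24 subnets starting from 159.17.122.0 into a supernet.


Original prefix: /24
Number of subnets: 2 = 2^1
New prefix = 24 - 1 = 23
Supernet: 159.17.122.0/23


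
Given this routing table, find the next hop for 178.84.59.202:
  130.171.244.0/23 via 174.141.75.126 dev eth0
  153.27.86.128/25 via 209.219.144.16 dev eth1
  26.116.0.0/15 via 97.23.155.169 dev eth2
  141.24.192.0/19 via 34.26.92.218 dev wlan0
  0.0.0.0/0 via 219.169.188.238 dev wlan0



Longest prefix match for 178.84.59.202:
  /23 130.171.244.0: no
  /25 153.27.86.128: no
  /15 26.116.0.0: no
  /19 141.24.192.0: no
  /0 0.0.0.0: MATCH
Selected: next-hop 219.169.188.238 via wlan0 (matched /0)


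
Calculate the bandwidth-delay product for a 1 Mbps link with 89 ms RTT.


BDP = bandwidth * RTT
= 1 Mbps * 89 ms
= 1 * 1e6 * 89 / 1000 bits
= 89000 bits
= 11125 bytes
= 10.8643 KB
BDP = 89000 bits (11125 bytes)


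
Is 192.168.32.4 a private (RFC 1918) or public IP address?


RFC 1918 private ranges:
  10.0.0.0/8 (10.0.0.0 - 10.255.255.255)
  172.16.0.0/12 (172.16.0.0 - 172.31.255.255)
  192.168.0.0/16 (192.168.0.0 - 192.168.255.255)
Private (in 192.168.0.0/16)


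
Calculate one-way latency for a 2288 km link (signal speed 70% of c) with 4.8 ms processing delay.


Speed = 0.7 * 3e5 km/s = 210000 km/s
Propagation delay = 2288 / 210000 = 0.0109 s = 10.8952 ms
Processing delay = 4.8 ms
Total one-way latency = 15.6952 ms


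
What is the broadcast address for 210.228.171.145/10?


Network: 210.192.0.0/10
Host bits = 22
Set all host bits to 1:
Broadcast: 210.255.255.255


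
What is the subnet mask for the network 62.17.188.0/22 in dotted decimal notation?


/22 means 22 network bits, 10 host bits
Binary: 11111111111111111111110000000000
Mask: 255.255.252.0


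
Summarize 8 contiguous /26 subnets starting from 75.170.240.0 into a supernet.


Original prefix: /26
Number of subnets: 8 = 2^3
New prefix = 26 - 3 = 23
Supernet: 75.170.240.0/23


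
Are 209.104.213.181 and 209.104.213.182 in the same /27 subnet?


Mask: 255.255.255.224
209.104.213.181 AND mask = 209.104.213.160
209.104.213.182 AND mask = 209.104.213.160
Yes, same subnet (209.104.213.160)


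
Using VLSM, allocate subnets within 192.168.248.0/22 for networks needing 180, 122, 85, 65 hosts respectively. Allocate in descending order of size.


180 hosts -> /24 (254 usable): 192.168.248.0/24
122 hosts -> /25 (126 usable): 192.168.249.0/25
85 hosts -> /25 (126 usable): 192.168.249.128/25
65 hosts -> /25 (126 usable): 192.168.250.0/25
Allocation: 192.168.248.0/24 (180 hosts, 254 usable); 192.168.249.0/25 (122 hosts, 126 usable); 192.168.249.128/25 (85 hosts, 126 usable); 192.168.250.0/25 (65 hosts, 126 usable)


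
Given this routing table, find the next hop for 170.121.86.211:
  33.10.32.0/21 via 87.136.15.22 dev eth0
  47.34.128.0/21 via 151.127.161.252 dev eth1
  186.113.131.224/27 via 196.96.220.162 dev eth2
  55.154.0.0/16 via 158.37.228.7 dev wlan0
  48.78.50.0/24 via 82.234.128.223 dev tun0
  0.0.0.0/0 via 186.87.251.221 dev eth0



Longest prefix match for 170.121.86.211:
  /21 33.10.32.0: no
  /21 47.34.128.0: no
  /27 186.113.131.224: no
  /16 55.154.0.0: no
  /24 48.78.50.0: no
  /0 0.0.0.0: MATCH
Selected: next-hop 186.87.251.221 via eth0 (matched /0)


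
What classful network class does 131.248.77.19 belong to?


First octet: 131
Binary: 10000011
10xxxxxx -> Class B (128-191)
Class B, default mask 255.255.0.0 (/16)


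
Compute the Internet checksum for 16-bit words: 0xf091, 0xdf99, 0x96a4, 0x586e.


Sum all words (with carry folding):
+ 0xf091 = 0xf091
+ 0xdf99 = 0xd02b
+ 0x96a4 = 0x66d0
+ 0x586e = 0xbf3e
One's complement: ~0xbf3e
Checksum = 0x40c1


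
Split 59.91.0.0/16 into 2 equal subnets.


New prefix = 16 + 1 = 17
Each subnet has 32768 addresses
  59.91.0.0/17
  59.91.128.0/17
Subnets: 59.91.0.0/17, 59.91.128.0/17


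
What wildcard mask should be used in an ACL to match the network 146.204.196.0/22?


Subnet mask: 255.255.252.0
Wildcard = 255.255.255.255 - subnet mask
255 - 255 = 0
255 - 255 = 0
255 - 252 = 3
255 - 0 = 255
Wildcard: 0.0.3.255


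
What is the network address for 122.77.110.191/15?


IP:   01111010.01001101.01101110.10111111
Mask: 11111111.11111110.00000000.00000000
AND operation:
Net:  01111010.01001100.00000000.00000000
Network: 122.76.0.0/15


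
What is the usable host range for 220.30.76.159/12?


Network: 220.16.0.0
Broadcast: 220.31.255.255
First usable = network + 1
Last usable = broadcast - 1
Range: 220.16.0.1 to 220.31.255.254


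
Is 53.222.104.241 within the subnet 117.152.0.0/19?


Subnet network: 117.152.0.0
Test IP AND mask: 53.222.96.0
No, 53.222.104.241 is not in 117.152.0.0/19


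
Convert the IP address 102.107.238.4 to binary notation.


102 = 01100110
107 = 01101011
238 = 11101110
4 = 00000100
Binary: 01100110.01101011.11101110.00000100


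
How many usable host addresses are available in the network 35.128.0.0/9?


Host bits = 32 - 9 = 23
Total addresses = 2^23 = 8388608
Usable = total - 2 (network and broadcast)
Usable hosts: 8388606


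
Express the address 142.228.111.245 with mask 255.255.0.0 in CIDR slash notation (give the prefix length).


Binary: 11111111.11111111.00000000.00000000
Count leading 1s
Prefix: /16


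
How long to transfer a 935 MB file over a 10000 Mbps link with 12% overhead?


Effective throughput = 10000 * (1 - 12/100) = 8800 Mbps
File size in Mb = 935 * 8 = 7480 Mb
Time = 7480 / 8800
Time = 0.85 seconds


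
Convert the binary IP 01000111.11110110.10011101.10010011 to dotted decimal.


01000111 = 71
11110110 = 246
10011101 = 157
10010011 = 147
IP: 71.246.157.147


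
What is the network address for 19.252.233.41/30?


IP:   00010011.11111100.11101001.00101001
Mask: 11111111.11111111.11111111.11111100
AND operation:
Net:  00010011.11111100.11101001.00101000
Network: 19.252.233.40/30


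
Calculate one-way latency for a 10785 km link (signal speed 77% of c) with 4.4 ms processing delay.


Speed = 0.77 * 3e5 km/s = 231000 km/s
Propagation delay = 10785 / 231000 = 0.0467 s = 46.6883 ms
Processing delay = 4.4 ms
Total one-way latency = 51.0883 ms


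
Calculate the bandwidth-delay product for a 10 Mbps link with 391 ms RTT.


BDP = bandwidth * RTT
= 10 Mbps * 391 ms
= 10 * 1e6 * 391 / 1000 bits
= 3910000 bits
= 488750 bytes
= 477.2949 KB
BDP = 3910000 bits (488750 bytes)


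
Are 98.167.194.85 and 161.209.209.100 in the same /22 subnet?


Mask: 255.255.252.0
98.167.194.85 AND mask = 98.167.192.0
161.209.209.100 AND mask = 161.209.208.0
No, different subnets (98.167.192.0 vs 161.209.208.0)


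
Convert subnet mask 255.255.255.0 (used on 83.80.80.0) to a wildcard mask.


Subnet mask: 255.255.255.0
Wildcard = 255.255.255.255 - subnet mask
255 - 255 = 0
255 - 255 = 0
255 - 255 = 0
255 - 0 = 255
Wildcard: 0.0.0.255


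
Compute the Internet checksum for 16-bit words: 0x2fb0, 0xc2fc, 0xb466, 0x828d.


Sum all words (with carry folding):
+ 0x2fb0 = 0x2fb0
+ 0xc2fc = 0xf2ac
+ 0xb466 = 0xa713
+ 0x828d = 0x29a1
One's complement: ~0x29a1
Checksum = 0xd65e


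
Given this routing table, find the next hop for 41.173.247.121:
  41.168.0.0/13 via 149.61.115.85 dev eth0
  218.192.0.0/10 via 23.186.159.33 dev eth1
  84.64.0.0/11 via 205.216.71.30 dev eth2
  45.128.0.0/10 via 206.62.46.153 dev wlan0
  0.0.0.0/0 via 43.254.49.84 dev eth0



Longest prefix match for 41.173.247.121:
  /13 41.168.0.0: MATCH
  /10 218.192.0.0: no
  /11 84.64.0.0: no
  /10 45.128.0.0: no
  /0 0.0.0.0: MATCH
Selected: next-hop 149.61.115.85 via eth0 (matched /13)


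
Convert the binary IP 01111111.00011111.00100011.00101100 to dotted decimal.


01111111 = 127
00011111 = 31
00100011 = 35
00101100 = 44
IP: 127.31.35.44


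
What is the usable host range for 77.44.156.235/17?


Network: 77.44.128.0
Broadcast: 77.44.255.255
First usable = network + 1
Last usable = broadcast - 1
Range: 77.44.128.1 to 77.44.255.254


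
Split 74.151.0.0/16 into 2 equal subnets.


New prefix = 16 + 1 = 17
Each subnet has 32768 addresses
  74.151.0.0/17
  74.151.128.0/17
Subnets: 74.151.0.0/17, 74.151.128.0/17


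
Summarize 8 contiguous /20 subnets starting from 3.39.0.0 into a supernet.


Original prefix: /20
Number of subnets: 8 = 2^3
New prefix = 20 - 3 = 17
Supernet: 3.39.0.0/17


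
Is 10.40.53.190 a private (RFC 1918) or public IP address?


RFC 1918 private ranges:
  10.0.0.0/8 (10.0.0.0 - 10.255.255.255)
  172.16.0.0/12 (172.16.0.0 - 172.31.255.255)
  192.168.0.0/16 (192.168.0.0 - 192.168.255.255)
Private (in 10.0.0.0/8)


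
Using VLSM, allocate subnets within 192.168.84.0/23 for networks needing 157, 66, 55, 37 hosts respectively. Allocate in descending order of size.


157 hosts -> /24 (254 usable): 192.168.84.0/24
66 hosts -> /25 (126 usable): 192.168.85.0/25
55 hosts -> /26 (62 usable): 192.168.85.128/26
37 hosts -> /26 (62 usable): 192.168.85.192/26
Allocation: 192.168.84.0/24 (157 hosts, 254 usable); 192.168.85.0/25 (66 hosts, 126 usable); 192.168.85.128/26 (55 hosts, 62 usable); 192.168.85.192/26 (37 hosts, 62 usable)


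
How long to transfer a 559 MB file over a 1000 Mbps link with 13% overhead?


Effective throughput = 1000 * (1 - 13/100) = 870 Mbps
File size in Mb = 559 * 8 = 4472 Mb
Time = 4472 / 870
Time = 5.1402 seconds


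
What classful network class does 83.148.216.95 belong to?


First octet: 83
Binary: 01010011
0xxxxxxx -> Class A (1-126)
Class A, default mask 255.0.0.0 (/8)


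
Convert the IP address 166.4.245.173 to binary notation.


166 = 10100110
4 = 00000100
245 = 11110101
173 = 10101101
Binary: 10100110.00000100.11110101.10101101


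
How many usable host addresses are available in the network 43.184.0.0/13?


Host bits = 32 - 13 = 19
Total addresses = 2^19 = 524288
Usable = total - 2 (network and broadcast)
Usable hosts: 524286


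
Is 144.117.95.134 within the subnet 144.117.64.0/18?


Subnet network: 144.117.64.0
Test IP AND mask: 144.117.64.0
Yes, 144.117.95.134 is in 144.117.64.0/18


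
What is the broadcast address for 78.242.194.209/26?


Network: 78.242.194.192/26
Host bits = 6
Set all host bits to 1:
Broadcast: 78.242.194.255


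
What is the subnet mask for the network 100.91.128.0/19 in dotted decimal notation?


/19 means 19 network bits, 13 host bits
Binary: 11111111111111111110000000000000
Mask: 255.255.224.0


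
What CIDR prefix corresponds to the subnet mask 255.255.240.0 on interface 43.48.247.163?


Binary: 11111111.11111111.11110000.00000000
Count leading 1s
Prefix: /20
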